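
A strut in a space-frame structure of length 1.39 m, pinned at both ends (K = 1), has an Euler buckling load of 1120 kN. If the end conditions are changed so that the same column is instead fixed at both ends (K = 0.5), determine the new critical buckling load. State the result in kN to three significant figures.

P_cr ∝ 1/K², so P_cr,new = P_cr,old × (K_old/K_new)² = 1120 × (1/0.5)²
= 1120 × 4.000 = 4480 kN

P_cr ≈ 4480 kN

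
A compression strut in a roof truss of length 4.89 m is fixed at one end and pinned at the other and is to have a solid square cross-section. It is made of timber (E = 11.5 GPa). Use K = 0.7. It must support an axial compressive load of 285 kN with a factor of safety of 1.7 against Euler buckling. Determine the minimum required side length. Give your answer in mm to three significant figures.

a ≈ 157 mm

Required P_cr = n·P = 1.7 × 285 = 484.5 kN
L_e = K·L = 0.7 × 4.89 = 3.423 m
Required I = P_cr·L_e²/(π²E) = 4.845×10^5 × 3.423² / (π² × 1.15×10^10) = 5.002×10^-5 m⁴
I_req = 5.002×10^7 mm⁴
Solid square: I = a⁴/12  ⇒  a = (12I)^(1/4) = (12×5.002×10^7)^(1/4) = 157 mm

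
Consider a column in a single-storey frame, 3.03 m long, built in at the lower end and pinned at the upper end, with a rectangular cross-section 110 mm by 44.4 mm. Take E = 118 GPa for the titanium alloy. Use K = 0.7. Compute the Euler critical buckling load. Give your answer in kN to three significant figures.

Buckling occurs about the weak axis: I_min = h·b³/12 with b = 44.4 mm (the shorter side).
I_min = 110×44.4³/12 = 8.023×10^5 mm⁴
I = 8.023×10^5 mm⁴ = 8.023×10^-7 m⁴
Effective length L_e = K·L = 0.7 × 3.03 = 2.121 m
P_cr = π²EI / L_e² = π² × 118×10⁹ × 8.023×10^-7 / 2.121² = 2.077×10^5 N

P_cr ≈ 208 kN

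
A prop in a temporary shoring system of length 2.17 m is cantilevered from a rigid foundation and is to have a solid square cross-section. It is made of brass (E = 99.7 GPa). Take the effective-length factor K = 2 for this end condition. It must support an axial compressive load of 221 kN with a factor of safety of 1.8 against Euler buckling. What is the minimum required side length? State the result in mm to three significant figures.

Required P_cr = n·P = 1.8 × 221 = 397.8 kN
L_e = K·L = 2 × 2.17 = 4.340 m
Required I = P_cr·L_e²/(π²E) = 3.978×10^5 × 4.340² / (π² × 9.97×10^10) = 7.615×10^-6 m⁴
I_req = 7.615×10^6 mm⁴
Solid square: I = a⁴/12  ⇒  a = (12I)^(1/4) = (12×7.615×10^6)^(1/4) = 97.8 mm

a ≈ 97.8 mm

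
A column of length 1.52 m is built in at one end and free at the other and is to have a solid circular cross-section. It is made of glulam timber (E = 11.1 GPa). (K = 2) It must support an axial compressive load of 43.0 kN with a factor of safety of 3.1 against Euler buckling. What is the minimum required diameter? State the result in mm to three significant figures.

Required P_cr = n·P = 3.1 × 43.0 = 133.3 kN
L_e = K·L = 2 × 1.52 = 3.040 m
Required I = P_cr·L_e²/(π²E) = 1.333×10^5 × 3.040² / (π² × 1.11×10^10) = 1.124×10^-5 m⁴
I_req = 1.124×10^7 mm⁴
Solid circle: I = πd⁴/64  ⇒  d = (64I/π)^(1/4) = (64×1.124×10^7/π)^(1/4) = 123 mm

d ≈ 123 mm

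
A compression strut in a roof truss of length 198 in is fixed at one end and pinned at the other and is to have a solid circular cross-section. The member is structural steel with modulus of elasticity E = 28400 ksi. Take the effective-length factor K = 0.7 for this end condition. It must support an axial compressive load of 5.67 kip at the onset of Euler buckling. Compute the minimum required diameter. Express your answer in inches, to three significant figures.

L_e = K·L = 0.7 × 198 = 138.6 in
Required I = P_cr·L_e²/(π²E) = 5.670×10^3 × 138.6² / (π² × 2.84×10^7) = 0.3886 in⁴
Solid circle: I = πd⁴/64  ⇒  d = (64I/π)^(1/4) = (64×0.3886/π)^(1/4) = 1.68 in

d ≈ 1.68 in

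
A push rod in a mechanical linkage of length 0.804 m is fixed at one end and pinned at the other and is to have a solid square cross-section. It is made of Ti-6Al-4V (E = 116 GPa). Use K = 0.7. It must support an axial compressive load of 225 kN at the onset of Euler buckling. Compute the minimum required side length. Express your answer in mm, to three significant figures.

L_e = K·L = 0.7 × 0.804 = 0.5628 m
Required I = P_cr·L_e²/(π²E) = 2.250×10^5 × 0.5628² / (π² × 1.16×10^11) = 6.225×10^-8 m⁴
I_req = 6.225×10^4 mm⁴
Solid square: I = a⁴/12  ⇒  a = (12I)^(1/4) = (12×6.225×10^4)^(1/4) = 29.4 mm

a ≈ 29.4 mm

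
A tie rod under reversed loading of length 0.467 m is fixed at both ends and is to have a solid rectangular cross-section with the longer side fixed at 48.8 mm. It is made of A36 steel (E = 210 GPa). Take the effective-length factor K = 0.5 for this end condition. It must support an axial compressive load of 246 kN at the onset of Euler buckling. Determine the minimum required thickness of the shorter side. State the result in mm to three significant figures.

L_e = K·L = 0.5 × 0.467 = 0.2335 m
Required I = P_cr·L_e²/(π²E) = 2.460×10^5 × 0.2335² / (π² × 2.10×10^11) = 6.471×10^-9 m⁴
I_req = 6.471×10^3 mm⁴
Rectangle, weak axis: I_min = h·b³/12 with h = 48.8 mm fixed  ⇒  b = (12I/h)^(1/3) = 11.7 mm

b ≈ 11.7 mm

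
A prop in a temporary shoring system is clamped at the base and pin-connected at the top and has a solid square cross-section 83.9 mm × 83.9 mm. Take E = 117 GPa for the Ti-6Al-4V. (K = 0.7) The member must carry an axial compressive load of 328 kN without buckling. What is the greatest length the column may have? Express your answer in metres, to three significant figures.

I = a⁴/12 = 83.9⁴/12 = 4.129×10^6 mm⁴
I = 4.129×10^-6 m⁴
At the buckling limit P_cr = P = 3.280×10^5 N
From P_cr = π²EI/(K·L)²:  L = (1/K)·√(π²EI/P_cr) = (1/0.7)·√(π²×1.17×10^11×4.129×10^-6/3.280×10^5)
L = 5.45 m

L_max ≈ 5.45 m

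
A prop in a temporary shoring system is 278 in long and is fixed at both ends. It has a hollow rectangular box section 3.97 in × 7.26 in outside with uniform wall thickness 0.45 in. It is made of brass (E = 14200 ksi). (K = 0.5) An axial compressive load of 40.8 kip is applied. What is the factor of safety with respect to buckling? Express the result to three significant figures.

Inner dimensions: h_i = 7.26 − 2×0.45 = 6.360 in, b_i = 3.97 − 2×0.45 = 3.070 in
Weak-axis I_min = (h_o·b_o³ − h_i·b_i³)/12 with b_o = 3.97, b_i = 3.070 in (shorter outer/inner sides).
I_min = (7.26×3.97³ − 6.360×3.070³)/12 = 22.52 in⁴
Effective length L_e = K·L = 0.5 × 278 = 139.0 in
P_cr = π²EI / L_e² = π² × 14200×10³ × 22.52 / 139.0² = 1.634×10^5 lb
Factor of safety n = P_cr / P = 163.35 / 40.8 = 4.00

n ≈ 4.00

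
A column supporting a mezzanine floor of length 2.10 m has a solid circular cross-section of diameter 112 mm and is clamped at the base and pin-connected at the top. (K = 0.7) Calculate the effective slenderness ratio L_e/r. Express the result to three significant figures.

For a solid circle r = d/4 = 112/4 = 28.00 mm
L_e = K·L = 0.7 × 2.10 m = 1.470 m = 1470.0 mm
λ = L_e / r_min = 1470.0 / 28.00 = 52.5

λ ≈ 52.5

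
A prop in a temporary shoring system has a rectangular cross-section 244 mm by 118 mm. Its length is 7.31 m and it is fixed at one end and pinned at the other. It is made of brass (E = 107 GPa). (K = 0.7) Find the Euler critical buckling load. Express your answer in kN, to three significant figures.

Buckling occurs about the weak axis: I_min = h·b³/12 with b = 118 mm (the shorter side).
I_min = 244×118³/12 = 3.341×10^7 mm⁴
I = 3.341×10^7 mm⁴ = 3.341×10^-5 m⁴
Effective length L_e = K·L = 0.7 × 7.31 = 5.117 m
P_cr = π²EI / L_e² = π² × 107×10⁹ × 3.341×10^-5 / 5.117² = 1.347×10^6 N

P_cr ≈ 1350 kN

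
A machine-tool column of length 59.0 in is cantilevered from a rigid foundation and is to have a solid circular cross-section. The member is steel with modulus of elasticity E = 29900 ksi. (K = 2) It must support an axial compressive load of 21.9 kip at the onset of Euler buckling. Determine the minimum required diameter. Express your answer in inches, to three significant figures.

L_e = K·L = 2 × 59.0 = 118.0 in
Required I = P_cr·L_e²/(π²E) = 2.190×10^4 × 118.0² / (π² × 2.99×10^7) = 1.033 in⁴
Solid circle: I = πd⁴/64  ⇒  d = (64I/π)^(1/4) = (64×1.033/π)^(1/4) = 2.14 in

d ≈ 2.14 in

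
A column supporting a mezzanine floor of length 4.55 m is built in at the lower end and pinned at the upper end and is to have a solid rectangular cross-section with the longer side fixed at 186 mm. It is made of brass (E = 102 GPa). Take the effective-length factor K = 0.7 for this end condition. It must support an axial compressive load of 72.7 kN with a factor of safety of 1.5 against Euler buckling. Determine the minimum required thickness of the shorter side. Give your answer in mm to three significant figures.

b ≈ 41.4 mm

Required P_cr = n·P = 1.5 × 72.7 = 109.0 kN
L_e = K·L = 0.7 × 4.55 = 3.185 m
Required I = P_cr·L_e²/(π²E) = 1.091×10^5 × 3.185² / (π² × 1.02×10^11) = 1.099×10^-6 m⁴
I_req = 1.099×10^6 mm⁴
Rectangle, weak axis: I_min = h·b³/12 with h = 186 mm fixed  ⇒  b = (12I/h)^(1/3) = 41.4 mm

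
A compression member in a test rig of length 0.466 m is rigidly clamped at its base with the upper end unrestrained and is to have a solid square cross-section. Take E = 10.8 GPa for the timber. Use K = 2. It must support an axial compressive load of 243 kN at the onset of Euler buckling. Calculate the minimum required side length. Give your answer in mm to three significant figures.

L_e = K·L = 2 × 0.466 = 0.9320 m
Required I = P_cr·L_e²/(π²E) = 2.430×10^5 × 0.9320² / (π² × 1.08×10^10) = 1.980×10^-6 m⁴
I_req = 1.980×10^6 mm⁴
Solid square: I = a⁴/12  ⇒  a = (12I)^(1/4) = (12×1.980×10^6)^(1/4) = 69.8 mm

a ≈ 69.8 mm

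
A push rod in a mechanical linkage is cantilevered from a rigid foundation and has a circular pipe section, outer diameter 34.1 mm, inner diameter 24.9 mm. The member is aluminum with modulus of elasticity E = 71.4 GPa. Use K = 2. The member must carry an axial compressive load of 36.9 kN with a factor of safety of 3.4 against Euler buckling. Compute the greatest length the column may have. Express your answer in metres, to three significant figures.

L_max ≈ 0.258 m

d_o = 34.1 mm, d_i = 24.9 mm
I = π(d_o⁴ − d_i⁴)/64 = π(34.1⁴ − 24.90⁴)/64 = 4.750×10^4 mm⁴
I = 4.750×10^-8 m⁴
Required critical load P_cr = n·P = 3.4 × 36.9 = 125.5 kN = 1.255×10^5 N
From P_cr = π²EI/(K·L)²:  L = (1/K)·√(π²EI/P_cr) = (1/2)·√(π²×7.14×10^10×4.750×10^-8/1.255×10^5)
L = 0.258 m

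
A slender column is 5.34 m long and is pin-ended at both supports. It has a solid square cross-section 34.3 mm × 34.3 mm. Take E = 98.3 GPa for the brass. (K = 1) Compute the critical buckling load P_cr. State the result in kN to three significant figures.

P_cr ≈ 3.92 kN

I = a⁴/12 = 34.3⁴/12 = 1.153×10^5 mm⁴
I = 1.153×10^5 mm⁴ = 1.153×10^-7 m⁴
Effective length L_e = K·L = 1 × 5.34 = 5.340 m
P_cr = π²EI / L_e² = π² × 98.3×10⁹ × 1.153×10^-7 / 5.340² = 3.924×10^3 N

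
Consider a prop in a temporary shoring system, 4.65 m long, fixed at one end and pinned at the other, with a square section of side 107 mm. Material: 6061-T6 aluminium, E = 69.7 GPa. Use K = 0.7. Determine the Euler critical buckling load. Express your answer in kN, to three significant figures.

P_cr ≈ 709 kN

I = a⁴/12 = 107⁴/12 = 1.092×10^7 mm⁴
I = 1.092×10^7 mm⁴ = 1.092×10^-5 m⁴
Effective length L_e = K·L = 0.7 × 4.65 = 3.255 m
P_cr = π²EI / L_e² = π² × 69.7×10⁹ × 1.092×10^-5 / 3.255² = 7.092×10^5 N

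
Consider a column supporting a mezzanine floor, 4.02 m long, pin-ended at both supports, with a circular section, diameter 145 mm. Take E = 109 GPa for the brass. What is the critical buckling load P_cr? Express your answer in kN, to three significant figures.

P_cr ≈ 1440 kN

I = πd⁴/64 = π×145⁴/64 = 2.170×10^7 mm⁴
I = 2.170×10^7 mm⁴ = 2.170×10^-5 m⁴
Effective length L_e = K·L = 1 × 4.02 = 4.020 m
P_cr = π²EI / L_e² = π² × 109×10⁹ × 2.170×10^-5 / 4.020² = 1.444×10^6 N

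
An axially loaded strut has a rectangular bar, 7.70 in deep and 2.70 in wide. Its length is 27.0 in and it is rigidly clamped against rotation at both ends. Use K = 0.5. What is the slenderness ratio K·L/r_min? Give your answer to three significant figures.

λ ≈ 17.3

Buckling occurs about the weak axis: I_min = h·b³/12 with b = 2.70 in (the shorter side).
I_min = 7.70×2.70³/12 = 12.63 in⁴
A = 20.79 in²;  r_min = √(I/A) = √(12.63/20.79) = 0.7794 in
L_e = K·L = 0.5 × 27.0 = 13.50 in
λ = L_e / r_min = 13.500 / 0.7794 = 17.3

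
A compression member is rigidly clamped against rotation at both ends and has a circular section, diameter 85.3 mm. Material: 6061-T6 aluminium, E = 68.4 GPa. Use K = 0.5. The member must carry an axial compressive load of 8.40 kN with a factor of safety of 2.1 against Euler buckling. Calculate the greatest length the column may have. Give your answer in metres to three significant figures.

I = πd⁴/64 = π×85.3⁴/64 = 2.599×10^6 mm⁴
I = 2.599×10^-6 m⁴
Required critical load P_cr = n·P = 2.1 × 8.40 = 17.64 kN = 1.764×10^4 N
From P_cr = π²EI/(K·L)²:  L = (1/K)·√(π²EI/P_cr) = (1/0.5)·√(π²×6.84×10^10×2.599×10^-6/1.764×10^4)
L = 19.9 m

L_max ≈ 19.9 m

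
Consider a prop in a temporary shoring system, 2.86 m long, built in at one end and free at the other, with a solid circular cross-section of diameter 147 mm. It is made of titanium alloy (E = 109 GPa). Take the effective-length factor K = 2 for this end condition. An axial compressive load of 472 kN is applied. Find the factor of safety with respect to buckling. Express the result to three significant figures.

I = πd⁴/64 = π×147⁴/64 = 2.292×10^7 mm⁴
I = 2.292×10^7 mm⁴ = 2.292×10^-5 m⁴
Effective length L_e = K·L = 2 × 2.86 = 5.720 m
P_cr = π²EI / L_e² = π² × 109×10⁹ × 2.292×10^-5 / 5.720² = 7.537×10^5 N
Factor of safety n = P_cr / P = 753.66 / 472 = 1.60

n ≈ 1.60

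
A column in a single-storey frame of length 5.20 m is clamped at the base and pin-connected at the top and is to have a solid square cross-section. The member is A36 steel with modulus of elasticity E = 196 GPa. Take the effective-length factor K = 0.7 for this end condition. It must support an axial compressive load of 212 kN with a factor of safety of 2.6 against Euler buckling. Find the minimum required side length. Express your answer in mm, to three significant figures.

Required P_cr = n·P = 2.6 × 212 = 551.2 kN
L_e = K·L = 0.7 × 5.20 = 3.640 m
Required I = P_cr·L_e²/(π²E) = 5.512×10^5 × 3.640² / (π² × 1.96×10^11) = 3.775×10^-6 m⁴
I_req = 3.775×10^6 mm⁴
Solid square: I = a⁴/12  ⇒  a = (12I)^(1/4) = (12×3.775×10^6)^(1/4) = 82.0 mm

a ≈ 82.0 mm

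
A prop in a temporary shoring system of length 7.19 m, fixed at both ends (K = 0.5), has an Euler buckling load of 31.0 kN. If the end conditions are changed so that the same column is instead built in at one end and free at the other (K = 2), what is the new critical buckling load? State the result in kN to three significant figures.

P_cr ≈ 1.94 kN

P_cr ∝ 1/K², so P_cr,new = P_cr,old × (K_old/K_new)² = 31.0 × (0.5/2)²
= 31.0 × 0.06250 = 1.94 kN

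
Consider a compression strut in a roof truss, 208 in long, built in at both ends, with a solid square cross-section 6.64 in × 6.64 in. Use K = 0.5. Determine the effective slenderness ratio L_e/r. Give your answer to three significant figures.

λ ≈ 54.3

I = a⁴/12 = 6.64⁴/12 = 162.0 in⁴
A = 44.09 in²;  r_min = √(I/A) = √(162.0/44.09) = 1.917 in
L_e = K·L = 0.5 × 208 = 104.0 in
λ = L_e / r_min = 104.00 / 1.917 = 54.3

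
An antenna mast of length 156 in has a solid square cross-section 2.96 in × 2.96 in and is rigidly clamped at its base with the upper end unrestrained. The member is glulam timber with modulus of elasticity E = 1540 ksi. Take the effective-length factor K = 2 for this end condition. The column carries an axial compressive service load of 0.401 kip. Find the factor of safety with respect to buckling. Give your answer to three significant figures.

n ≈ 2.49

I = a⁴/12 = 2.96⁴/12 = 6.397 in⁴
Effective length L_e = K·L = 2 × 156 = 312.0 in
P_cr = π²EI / L_e² = π² × 1540×10³ × 6.397 / 312.0² = 998.8 lb
Factor of safety n = P_cr / P = 0.99884 / 0.401 = 2.49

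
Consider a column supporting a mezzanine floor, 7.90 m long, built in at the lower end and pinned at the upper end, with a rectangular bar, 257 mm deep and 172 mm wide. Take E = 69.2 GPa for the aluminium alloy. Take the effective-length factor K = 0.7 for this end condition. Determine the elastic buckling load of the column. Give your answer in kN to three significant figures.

Buckling occurs about the weak axis: I_min = h·b³/12 with b = 172 mm (the shorter side).
I_min = 257×172³/12 = 1.090×10^8 mm⁴
I = 1.090×10^8 mm⁴ = 1.090×10^-4 m⁴
Effective length L_e = K·L = 0.7 × 7.90 = 5.530 m
P_cr = π²EI / L_e² = π² × 69.2×10⁹ × 1.090×10^-4 / 5.530² = 2.434×10^6 N

P_cr ≈ 2430 kN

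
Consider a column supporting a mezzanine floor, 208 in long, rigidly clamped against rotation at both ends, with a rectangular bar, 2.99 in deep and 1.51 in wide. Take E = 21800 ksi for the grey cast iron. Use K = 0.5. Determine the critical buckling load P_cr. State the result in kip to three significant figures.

P_cr ≈ 17.1 kip

Buckling occurs about the weak axis: I_min = h·b³/12 with b = 1.51 in (the shorter side).
I_min = 2.99×1.51³/12 = 0.8579 in⁴
Effective length L_e = K·L = 0.5 × 208 = 104.0 in
P_cr = π²EI / L_e² = π² × 21800×10³ × 0.8579 / 104.0² = 1.707×10^4 lb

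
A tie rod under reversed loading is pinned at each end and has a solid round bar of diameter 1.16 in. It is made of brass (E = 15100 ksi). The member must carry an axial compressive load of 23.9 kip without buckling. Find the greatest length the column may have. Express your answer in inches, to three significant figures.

L_max ≈ 23.5 in

I = πd⁴/64 = π×1.16⁴/64 = 8.888×10^-2 in⁴
At the buckling limit P_cr = P = 2.390×10^4 lb
From P_cr = π²EI/(K·L)²:  L = (1/K)·√(π²EI/P_cr) = (1/1)·√(π²×1.51×10^7×8.888×10^-2/2.390×10^4)
L = 23.5 in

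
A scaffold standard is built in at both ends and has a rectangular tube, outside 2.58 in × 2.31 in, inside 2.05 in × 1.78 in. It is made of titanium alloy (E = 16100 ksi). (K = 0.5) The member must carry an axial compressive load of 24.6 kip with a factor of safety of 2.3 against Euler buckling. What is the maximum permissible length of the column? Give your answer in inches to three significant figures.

L_max ≈ 138 in

Weak-axis I_min = (h_o·b_o³ − h_i·b_i³)/12 with b_o = 2.31, b_i = 1.780 in (shorter outer/inner sides).
I_min = (2.58×2.31³ − 2.050×1.780³)/12 = 1.687 in⁴
Required critical load P_cr = n·P = 2.3 × 24.6 = 56.58 kip = 5.658×10^4 lb
From P_cr = π²EI/(K·L)²:  L = (1/K)·√(π²EI/P_cr) = (1/0.5)·√(π²×1.61×10^7×1.687/5.658×10^4)
L = 138 in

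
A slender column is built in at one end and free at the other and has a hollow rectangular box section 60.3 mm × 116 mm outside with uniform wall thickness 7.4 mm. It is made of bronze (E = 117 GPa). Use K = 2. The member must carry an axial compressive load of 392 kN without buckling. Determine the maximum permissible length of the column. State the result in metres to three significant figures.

L_max ≈ 0.988 m

Inner dimensions: h_i = 116 − 2×7.4 = 101.2 mm, b_i = 60.3 − 2×7.4 = 45.50 mm
Weak-axis I_min = (h_o·b_o³ − h_i·b_i³)/12 with b_o = 60.3, b_i = 45.50 mm (shorter outer/inner sides).
I_min = (116×60.3³ − 101.2×45.50³)/12 = 1.325×10^6 mm⁴
I = 1.325×10^-6 m⁴
At the buckling limit P_cr = P = 3.920×10^5 N
From P_cr = π²EI/(K·L)²:  L = (1/K)·√(π²EI/P_cr) = (1/2)·√(π²×1.17×10^11×1.325×10^-6/3.920×10^5)
L = 0.988 m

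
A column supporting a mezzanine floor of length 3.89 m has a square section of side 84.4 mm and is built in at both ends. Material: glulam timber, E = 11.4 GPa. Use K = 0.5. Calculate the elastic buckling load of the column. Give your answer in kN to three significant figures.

P_cr ≈ 126 kN

I = a⁴/12 = 84.4⁴/12 = 4.229×10^6 mm⁴
I = 4.229×10^6 mm⁴ = 4.229×10^-6 m⁴
Effective length L_e = K·L = 0.5 × 3.89 = 1.945 m
P_cr = π²EI / L_e² = π² × 11.4×10⁹ × 4.229×10^-6 / 1.945² = 1.258×10^5 N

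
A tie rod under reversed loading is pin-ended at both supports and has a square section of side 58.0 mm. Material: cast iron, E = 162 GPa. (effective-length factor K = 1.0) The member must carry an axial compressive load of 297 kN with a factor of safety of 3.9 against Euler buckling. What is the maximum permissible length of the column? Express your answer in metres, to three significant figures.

L_max ≈ 1.14 m

I = a⁴/12 = 58.0⁴/12 = 9.430×10^5 mm⁴
I = 9.430×10^-7 m⁴
Required critical load P_cr = n·P = 3.9 × 297 = 1158 kN = 1.158×10^6 N
From P_cr = π²EI/(K·L)²:  L = (1/K)·√(π²EI/P_cr) = (1/1)·√(π²×1.62×10^11×9.430×10^-7/1.158×10^6)
L = 1.14 m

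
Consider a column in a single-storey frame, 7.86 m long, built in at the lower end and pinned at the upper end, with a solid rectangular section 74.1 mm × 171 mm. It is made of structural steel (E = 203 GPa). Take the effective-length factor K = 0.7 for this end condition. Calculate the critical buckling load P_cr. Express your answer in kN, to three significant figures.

Buckling occurs about the weak axis: I_min = h·b³/12 with b = 74.1 mm (the shorter side).
I_min = 171×74.1³/12 = 5.798×10^6 mm⁴
I = 5.798×10^6 mm⁴ = 5.798×10^-6 m⁴
Effective length L_e = K·L = 0.7 × 7.86 = 5.502 m
P_cr = π²EI / L_e² = π² × 203×10⁹ × 5.798×10^-6 / 5.502² = 3.837×10^5 N

P_cr ≈ 384 kN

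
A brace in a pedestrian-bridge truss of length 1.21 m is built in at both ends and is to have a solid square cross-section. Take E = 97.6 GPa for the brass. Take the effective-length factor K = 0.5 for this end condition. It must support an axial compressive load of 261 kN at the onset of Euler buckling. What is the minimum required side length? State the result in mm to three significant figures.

a ≈ 33.0 mm

L_e = K·L = 0.5 × 1.21 = 0.6050 m
Required I = P_cr·L_e²/(π²E) = 2.610×10^5 × 0.6050² / (π² × 9.76×10^10) = 9.917×10^-8 m⁴
I_req = 9.917×10^4 mm⁴
Solid square: I = a⁴/12  ⇒  a = (12I)^(1/4) = (12×9.917×10^4)^(1/4) = 33.0 mm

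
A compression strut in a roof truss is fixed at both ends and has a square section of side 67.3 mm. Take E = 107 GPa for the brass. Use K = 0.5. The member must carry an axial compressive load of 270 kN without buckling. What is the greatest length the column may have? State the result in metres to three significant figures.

L_max ≈ 5.17 m

I = a⁴/12 = 67.3⁴/12 = 1.710×10^6 mm⁴
I = 1.710×10^-6 m⁴
At the buckling limit P_cr = P = 2.700×10^5 N
From P_cr = π²EI/(K·L)²:  L = (1/K)·√(π²EI/P_cr) = (1/0.5)·√(π²×1.07×10^11×1.710×10^-6/2.700×10^5)
L = 5.17 m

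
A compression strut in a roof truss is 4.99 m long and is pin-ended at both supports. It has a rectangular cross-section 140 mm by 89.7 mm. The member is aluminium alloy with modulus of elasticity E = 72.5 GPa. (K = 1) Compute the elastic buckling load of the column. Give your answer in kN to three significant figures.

P_cr ≈ 242 kN

Buckling occurs about the weak axis: I_min = h·b³/12 with b = 89.7 mm (the shorter side).
I_min = 140×89.7³/12 = 8.420×10^6 mm⁴
I = 8.420×10^6 mm⁴ = 8.420×10^-6 m⁴
Effective length L_e = K·L = 1 × 4.99 = 4.990 m
P_cr = π²EI / L_e² = π² × 72.5×10⁹ × 8.420×10^-6 / 4.990² = 2.420×10^5 N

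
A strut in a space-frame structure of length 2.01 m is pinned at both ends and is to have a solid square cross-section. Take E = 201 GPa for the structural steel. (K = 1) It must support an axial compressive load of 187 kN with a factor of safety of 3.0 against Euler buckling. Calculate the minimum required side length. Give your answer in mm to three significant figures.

Required P_cr = n·P = 3.0 × 187 = 561.0 kN
L_e = K·L = 1 × 2.01 = 2.010 m
Required I = P_cr·L_e²/(π²E) = 5.610×10^5 × 2.010² / (π² × 2.01×10^11) = 1.143×10^-6 m⁴
I_req = 1.143×10^6 mm⁴
Solid square: I = a⁴/12  ⇒  a = (12I)^(1/4) = (12×1.143×10^6)^(1/4) = 60.8 mm

a ≈ 60.8 mm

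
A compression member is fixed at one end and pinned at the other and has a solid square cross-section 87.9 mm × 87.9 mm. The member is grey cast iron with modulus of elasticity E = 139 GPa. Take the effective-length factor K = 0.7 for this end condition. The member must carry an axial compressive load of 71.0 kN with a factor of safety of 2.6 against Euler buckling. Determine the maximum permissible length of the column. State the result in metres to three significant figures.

I = a⁴/12 = 87.9⁴/12 = 4.975×10^6 mm⁴
I = 4.975×10^-6 m⁴
Required critical load P_cr = n·P = 2.6 × 71.0 = 184.6 kN = 1.846×10^5 N
From P_cr = π²EI/(K·L)²:  L = (1/K)·√(π²EI/P_cr) = (1/0.7)·√(π²×1.39×10^11×4.975×10^-6/1.846×10^5)
L = 8.69 m

L_max ≈ 8.69 m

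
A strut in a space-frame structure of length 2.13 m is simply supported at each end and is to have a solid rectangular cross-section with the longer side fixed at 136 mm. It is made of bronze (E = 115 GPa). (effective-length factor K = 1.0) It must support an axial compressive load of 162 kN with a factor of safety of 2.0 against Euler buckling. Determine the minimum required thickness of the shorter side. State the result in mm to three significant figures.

b ≈ 48.5 mm

Required P_cr = n·P = 2.0 × 162 = 324.0 kN
L_e = K·L = 1 × 2.13 = 2.130 m
Required I = P_cr·L_e²/(π²E) = 3.240×10^5 × 2.130² / (π² × 1.15×10^11) = 1.295×10^-6 m⁴
I_req = 1.295×10^6 mm⁴
Rectangle, weak axis: I_min = h·b³/12 with h = 136 mm fixed  ⇒  b = (12I/h)^(1/3) = 48.5 mm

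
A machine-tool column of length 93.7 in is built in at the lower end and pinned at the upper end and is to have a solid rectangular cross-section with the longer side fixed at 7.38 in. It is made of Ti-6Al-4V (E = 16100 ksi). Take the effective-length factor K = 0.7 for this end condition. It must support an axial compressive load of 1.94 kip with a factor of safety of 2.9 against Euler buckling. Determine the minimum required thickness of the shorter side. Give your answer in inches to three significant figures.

Required P_cr = n·P = 2.9 × 1.94 = 5.626 kip
L_e = K·L = 0.7 × 93.7 = 65.59 in
Required I = P_cr·L_e²/(π²E) = 5.626×10^3 × 65.59² / (π² × 1.61×10^7) = 0.1523 in⁴
Rectangle, weak axis: I_min = h·b³/12 with h = 7.38 in fixed  ⇒  b = (12I/h)^(1/3) = 0.628 in

b ≈ 0.628 in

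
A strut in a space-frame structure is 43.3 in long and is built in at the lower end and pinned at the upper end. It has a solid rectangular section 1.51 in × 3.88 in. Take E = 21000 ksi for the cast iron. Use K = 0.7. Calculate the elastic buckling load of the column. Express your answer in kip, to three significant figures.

Buckling occurs about the weak axis: I_min = h·b³/12 with b = 1.51 in (the shorter side).
I_min = 3.88×1.51³/12 = 1.113 in⁴
Effective length L_e = K·L = 0.7 × 43.3 = 30.31 in
P_cr = π²EI / L_e² = π² × 21000×10³ × 1.113 / 30.31² = 2.511×10^5 lb

P_cr ≈ 251 kip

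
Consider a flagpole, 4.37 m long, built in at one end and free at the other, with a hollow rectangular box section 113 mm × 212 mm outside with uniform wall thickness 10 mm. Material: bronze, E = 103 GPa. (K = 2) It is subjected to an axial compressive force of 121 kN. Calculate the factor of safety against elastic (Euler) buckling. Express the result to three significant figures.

Inner dimensions: h_i = 212 − 2×10 = 192.0 mm, b_i = 113 − 2×10 = 93.00 mm
Weak-axis I_min = (h_o·b_o³ − h_i·b_i³)/12 with b_o = 113, b_i = 93.00 mm (shorter outer/inner sides).
I_min = (212×113³ − 192.0×93.00³)/12 = 1.262×10^7 mm⁴
I = 1.262×10^7 mm⁴ = 1.262×10^-5 m⁴
Effective length L_e = K·L = 2 × 4.37 = 8.740 m
P_cr = π²EI / L_e² = π² × 103×10⁹ × 1.262×10^-5 / 8.740² = 1.680×10^5 N
Factor of safety n = P_cr / P = 167.97 / 121 = 1.39

n ≈ 1.39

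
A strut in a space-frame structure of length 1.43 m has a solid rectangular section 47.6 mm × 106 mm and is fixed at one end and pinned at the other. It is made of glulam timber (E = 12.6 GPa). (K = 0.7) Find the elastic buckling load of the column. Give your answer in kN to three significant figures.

P_cr ≈ 118 kN

Buckling occurs about the weak axis: I_min = h·b³/12 with b = 47.6 mm (the shorter side).
I_min = 106×47.6³/12 = 9.527×10^5 mm⁴
I = 9.527×10^5 mm⁴ = 9.527×10^-7 m⁴
Effective length L_e = K·L = 0.7 × 1.43 = 1.001 m
P_cr = π²EI / L_e² = π² × 12.6×10⁹ × 9.527×10^-7 / 1.001² = 1.182×10^5 N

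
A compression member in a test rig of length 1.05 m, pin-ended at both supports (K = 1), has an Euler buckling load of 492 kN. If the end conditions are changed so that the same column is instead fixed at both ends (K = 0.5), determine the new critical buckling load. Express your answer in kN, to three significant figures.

P_cr ≈ 1970 kN

P_cr ∝ 1/K², so P_cr,new = P_cr,old × (K_old/K_new)² = 492 × (1/0.5)²
= 492 × 4.000 = 1970 kN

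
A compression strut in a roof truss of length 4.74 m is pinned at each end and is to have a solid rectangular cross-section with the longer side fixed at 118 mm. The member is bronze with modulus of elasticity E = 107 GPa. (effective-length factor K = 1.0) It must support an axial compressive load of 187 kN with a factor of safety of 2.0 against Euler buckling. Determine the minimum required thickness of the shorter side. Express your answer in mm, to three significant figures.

b ≈ 93.2 mm

Required P_cr = n·P = 2.0 × 187 = 374.0 kN
L_e = K·L = 1 × 4.74 = 4.740 m
Required I = P_cr·L_e²/(π²E) = 3.740×10^5 × 4.740² / (π² × 1.07×10^11) = 7.957×10^-6 m⁴
I_req = 7.957×10^6 mm⁴
Rectangle, weak axis: I_min = h·b³/12 with h = 118 mm fixed  ⇒  b = (12I/h)^(1/3) = 93.2 mm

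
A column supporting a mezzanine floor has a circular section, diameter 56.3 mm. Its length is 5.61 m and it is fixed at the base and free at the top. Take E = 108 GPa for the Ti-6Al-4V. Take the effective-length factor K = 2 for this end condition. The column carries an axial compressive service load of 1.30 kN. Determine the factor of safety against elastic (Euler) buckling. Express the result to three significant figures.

I = πd⁴/64 = π×56.3⁴/64 = 4.932×10^5 mm⁴
I = 4.932×10^5 mm⁴ = 4.932×10^-7 m⁴
Effective length L_e = K·L = 2 × 5.61 = 11.22 m
P_cr = π²EI / L_e² = π² × 108×10⁹ × 4.932×10^-7 / 11.22² = 4.176×10^3 N
Factor of safety n = P_cr / P = 4.1758 / 1.30 = 3.21

n ≈ 3.21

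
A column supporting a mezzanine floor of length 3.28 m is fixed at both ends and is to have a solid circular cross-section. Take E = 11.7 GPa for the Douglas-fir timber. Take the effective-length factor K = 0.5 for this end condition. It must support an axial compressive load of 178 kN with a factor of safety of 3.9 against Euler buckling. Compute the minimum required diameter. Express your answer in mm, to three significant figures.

Required P_cr = n·P = 3.9 × 178 = 694.2 kN
L_e = K·L = 0.5 × 3.28 = 1.640 m
Required I = P_cr·L_e²/(π²E) = 6.942×10^5 × 1.640² / (π² × 1.17×10^10) = 1.617×10^-5 m⁴
I_req = 1.617×10^7 mm⁴
Solid circle: I = πd⁴/64  ⇒  d = (64I/π)^(1/4) = (64×1.617×10^7/π)^(1/4) = 135 mm

d ≈ 135 mm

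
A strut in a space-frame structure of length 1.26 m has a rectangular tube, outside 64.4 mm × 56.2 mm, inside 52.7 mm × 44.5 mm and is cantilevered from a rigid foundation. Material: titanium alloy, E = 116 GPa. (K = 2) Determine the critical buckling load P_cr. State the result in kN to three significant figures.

P_cr ≈ 102 kN

Weak-axis I_min = (h_o·b_o³ − h_i·b_i³)/12 with b_o = 56.2, b_i = 44.50 mm (shorter outer/inner sides).
I_min = (64.4×56.2³ − 52.70×44.50³)/12 = 5.656×10^5 mm⁴
I = 5.656×10^5 mm⁴ = 5.656×10^-7 m⁴
Effective length L_e = K·L = 2 × 1.26 = 2.520 m
P_cr = π²EI / L_e² = π² × 116×10⁹ × 5.656×10^-7 / 2.520² = 1.020×10^5 N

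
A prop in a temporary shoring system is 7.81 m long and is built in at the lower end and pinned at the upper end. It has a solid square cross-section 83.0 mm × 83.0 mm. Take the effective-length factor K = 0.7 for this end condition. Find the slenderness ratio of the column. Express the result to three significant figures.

λ ≈ 228

For a square r = a/√12 = 83.0/√12 = 23.96 mm
L_e = K·L = 0.7 × 7.81 m = 5.467 m = 5467.0 mm
λ = L_e / r_min = 5467.0 / 23.96 = 228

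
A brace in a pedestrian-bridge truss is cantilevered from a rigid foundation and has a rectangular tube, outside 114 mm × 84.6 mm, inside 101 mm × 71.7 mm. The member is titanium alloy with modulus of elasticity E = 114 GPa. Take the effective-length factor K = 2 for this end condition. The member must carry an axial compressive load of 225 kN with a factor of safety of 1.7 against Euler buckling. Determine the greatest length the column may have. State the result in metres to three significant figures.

L_max ≈ 1.40 m

Weak-axis I_min = (h_o·b_o³ − h_i·b_i³)/12 with b_o = 84.6, b_i = 71.70 mm (shorter outer/inner sides).
I_min = (114×84.6³ − 101.0×71.70³)/12 = 2.650×10^6 mm⁴
I = 2.650×10^-6 m⁴
Required critical load P_cr = n·P = 1.7 × 225 = 382.5 kN = 3.825×10^5 N
From P_cr = π²EI/(K·L)²:  L = (1/K)·√(π²EI/P_cr) = (1/2)·√(π²×1.14×10^11×2.650×10^-6/3.825×10^5)
L = 1.40 m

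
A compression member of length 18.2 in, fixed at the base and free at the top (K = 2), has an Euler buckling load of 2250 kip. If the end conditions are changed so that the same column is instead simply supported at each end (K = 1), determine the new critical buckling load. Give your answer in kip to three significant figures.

P_cr ≈ 9000 kip

P_cr ∝ 1/K², so P_cr,new = P_cr,old × (K_old/K_new)² = 2250 × (2/1)²
= 2250 × 4.000 = 9000 kip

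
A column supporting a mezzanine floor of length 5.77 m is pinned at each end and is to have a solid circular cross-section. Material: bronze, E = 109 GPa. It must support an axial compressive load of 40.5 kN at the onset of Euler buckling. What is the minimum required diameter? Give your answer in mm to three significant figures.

d ≈ 71.1 mm

L_e = K·L = 1 × 5.77 = 5.770 m
Required I = P_cr·L_e²/(π²E) = 4.050×10^4 × 5.770² / (π² × 1.09×10^11) = 1.253×10^-6 m⁴
I_req = 1.253×10^6 mm⁴
Solid circle: I = πd⁴/64  ⇒  d = (64I/π)^(1/4) = (64×1.253×10^6/π)^(1/4) = 71.1 mm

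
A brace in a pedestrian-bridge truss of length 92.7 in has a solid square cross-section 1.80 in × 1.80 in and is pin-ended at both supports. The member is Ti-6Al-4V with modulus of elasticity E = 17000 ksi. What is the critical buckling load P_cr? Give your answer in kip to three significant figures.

P_cr ≈ 17.1 kip

I = a⁴/12 = 1.80⁴/12 = 0.8748 in⁴
Effective length L_e = K·L = 1 × 92.7 = 92.70 in
P_cr = π²EI / L_e² = π² × 17000×10³ × 0.8748 / 92.70² = 1.708×10^4 lb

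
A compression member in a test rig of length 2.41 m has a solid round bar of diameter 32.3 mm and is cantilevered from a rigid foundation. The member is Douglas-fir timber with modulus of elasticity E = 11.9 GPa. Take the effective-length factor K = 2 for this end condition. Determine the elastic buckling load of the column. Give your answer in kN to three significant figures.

I = πd⁴/64 = π×32.3⁴/64 = 5.343×10^4 mm⁴
I = 5.343×10^4 mm⁴ = 5.343×10^-8 m⁴
Effective length L_e = K·L = 2 × 2.41 = 4.820 m
P_cr = π²EI / L_e² = π² × 11.9×10⁹ × 5.343×10^-8 / 4.820² = 270.1 N

P_cr ≈ 0.270 kN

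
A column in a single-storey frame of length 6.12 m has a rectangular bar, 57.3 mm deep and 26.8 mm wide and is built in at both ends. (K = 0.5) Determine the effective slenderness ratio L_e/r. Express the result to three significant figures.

For a rectangle r_min = b/√12 = 26.8/√12 = 7.736 mm
L_e = K·L = 0.5 × 6.12 m = 3.060 m = 3060.0 mm
λ = L_e / r_min = 3060.0 / 7.736 = 396

λ ≈ 396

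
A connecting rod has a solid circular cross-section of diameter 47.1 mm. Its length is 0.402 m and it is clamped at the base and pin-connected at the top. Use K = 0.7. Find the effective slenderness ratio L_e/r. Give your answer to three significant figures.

For a solid circle r = d/4 = 47.1/4 = 11.78 mm
L_e = K·L = 0.7 × 0.402 m = 0.2814 m = 281.40 mm
λ = L_e / r_min = 281.40 / 11.78 = 23.9

λ ≈ 23.9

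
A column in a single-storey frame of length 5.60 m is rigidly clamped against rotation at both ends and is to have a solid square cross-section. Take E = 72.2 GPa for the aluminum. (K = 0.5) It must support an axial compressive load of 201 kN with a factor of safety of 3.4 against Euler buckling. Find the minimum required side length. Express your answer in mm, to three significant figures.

a ≈ 97.5 mm

Required P_cr = n·P = 3.4 × 201 = 683.4 kN
L_e = K·L = 0.5 × 5.60 = 2.800 m
Required I = P_cr·L_e²/(π²E) = 6.834×10^5 × 2.800² / (π² × 7.22×10^10) = 7.519×10^-6 m⁴
I_req = 7.519×10^6 mm⁴
Solid square: I = a⁴/12  ⇒  a = (12I)^(1/4) = (12×7.519×10^6)^(1/4) = 97.5 mm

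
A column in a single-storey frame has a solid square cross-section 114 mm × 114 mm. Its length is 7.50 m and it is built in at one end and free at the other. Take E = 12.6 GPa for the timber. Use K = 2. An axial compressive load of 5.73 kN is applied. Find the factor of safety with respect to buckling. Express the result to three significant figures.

I = a⁴/12 = 114⁴/12 = 1.407×10^7 mm⁴
I = 1.407×10^7 mm⁴ = 1.407×10^-5 m⁴
Effective length L_e = K·L = 2 × 7.50 = 15.00 m
P_cr = π²EI / L_e² = π² × 12.6×10⁹ × 1.407×10^-5 / 15.00² = 7.779×10^3 N
Factor of safety n = P_cr / P = 7.7790 / 5.73 = 1.36

n ≈ 1.36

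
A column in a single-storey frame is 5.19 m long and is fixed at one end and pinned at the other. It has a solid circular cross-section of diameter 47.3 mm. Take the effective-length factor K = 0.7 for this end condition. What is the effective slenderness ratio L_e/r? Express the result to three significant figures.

For a solid circle r = d/4 = 47.3/4 = 11.82 mm
L_e = K·L = 0.7 × 5.19 m = 3.633 m = 3633.0 mm
λ = L_e / r_min = 3633.0 / 11.82 = 307

λ ≈ 307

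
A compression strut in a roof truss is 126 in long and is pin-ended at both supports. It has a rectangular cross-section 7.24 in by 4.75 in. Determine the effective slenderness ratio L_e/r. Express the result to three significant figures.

λ ≈ 91.9

Buckling occurs about the weak axis: I_min = h·b³/12 with b = 4.75 in (the shorter side).
I_min = 7.24×4.75³/12 = 64.66 in⁴
A = 34.39 in²;  r_min = √(I/A) = √(64.66/34.39) = 1.371 in
L_e = K·L = 1 × 126 = 126.0 in
λ = L_e / r_min = 126.00 / 1.371 = 91.9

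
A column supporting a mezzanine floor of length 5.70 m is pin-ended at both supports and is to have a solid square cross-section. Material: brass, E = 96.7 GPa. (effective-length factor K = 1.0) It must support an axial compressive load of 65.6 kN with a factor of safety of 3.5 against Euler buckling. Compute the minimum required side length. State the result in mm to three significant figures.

Required P_cr = n·P = 3.5 × 65.6 = 229.6 kN
L_e = K·L = 1 × 5.70 = 5.700 m
Required I = P_cr·L_e²/(π²E) = 2.296×10^5 × 5.700² / (π² × 9.67×10^10) = 7.816×10^-6 m⁴
I_req = 7.816×10^6 mm⁴
Solid square: I = a⁴/12  ⇒  a = (12I)^(1/4) = (12×7.816×10^6)^(1/4) = 98.4 mm

a ≈ 98.4 mm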